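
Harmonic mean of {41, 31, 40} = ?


Sum of reciprocals = 1/41 + 1/31 + 1/40 = 0.081648
HM = 3/0.081648 = 36.7430

HM = 36.7430


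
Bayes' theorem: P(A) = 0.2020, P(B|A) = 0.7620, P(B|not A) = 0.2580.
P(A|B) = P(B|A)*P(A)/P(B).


P(B) = P(B|A)*P(A) + P(B|A')*P(A')
= 0.7620*0.2020 + 0.2580*0.7980
= 0.153924 + 0.205884 = 0.359808
P(A|B) = 0.153924/0.359808 = 0.4278

P(A|B) = 0.4278


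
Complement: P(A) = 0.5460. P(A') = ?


P(not A) = 1 - 0.5460 = 0.4540

P(not A) = 0.4540


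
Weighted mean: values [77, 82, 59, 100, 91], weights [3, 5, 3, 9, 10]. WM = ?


Numerator = 77*3 + 82*5 + 59*3 + 100*9 + 91*10 = 2628
Denominator = 3 + 5 + 3 + 9 + 10 = 30
WM = 2628/30 = 87.6000

WM = 87.6000


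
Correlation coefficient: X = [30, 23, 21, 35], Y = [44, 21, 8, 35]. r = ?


Mean X = 27.2500, Mean Y = 27.0000
SD X = 5.584577, SD Y = 13.693064
Cov = 63.250000
r = 63.250000/(5.584577*13.693064) = 0.8271

r = 0.8271


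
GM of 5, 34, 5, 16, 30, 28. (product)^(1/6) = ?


Product = 5 × 34 × 5 × 16 × 30 × 28 = 11424000
GM = 11424000^(1/6) = 15.0073

GM = 15.0073


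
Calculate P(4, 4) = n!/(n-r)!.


P(4,4) = 4!/0!
= 24/1
= 24

P(4,4) = 24


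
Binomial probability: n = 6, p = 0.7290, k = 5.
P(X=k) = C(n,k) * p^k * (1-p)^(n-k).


C(6,5) = 6
p^5 = 0.205891
(1-p)^1 = 0.271000
P = 6 * 0.205891 * 0.271000 = 0.3348

P(X=5) = 0.3348


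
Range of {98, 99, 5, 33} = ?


Max = 99, Min = 5
Range = 99 - 5 = 94

Range = 94


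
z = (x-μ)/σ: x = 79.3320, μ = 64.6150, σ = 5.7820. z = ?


z = (79.3320 - 64.6150)/5.7820
= 14.7170/5.7820
= 2.5453

z = 2.5453


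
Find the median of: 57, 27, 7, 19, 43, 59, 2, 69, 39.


Sorted: 2, 7, 19, 27, 39, 43, 57, 59, 69
n = 9 (odd)
Middle value = 39

Median = 39


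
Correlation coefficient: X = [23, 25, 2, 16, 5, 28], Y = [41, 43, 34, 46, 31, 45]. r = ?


Mean X = 16.5000, Mean Y = 40.0000
SD X = 9.912114, SD Y = 5.597619
Cov = 46.166667
r = 46.166667/(9.912114*5.597619) = 0.8321

r = 0.8321


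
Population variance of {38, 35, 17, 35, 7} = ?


Mean = 26.4000
Squared deviations: 134.5600, 73.9600, 88.3600, 73.9600, 376.3600
Sum = 747.2000
Variance = 747.2000/5 = 149.4400

Variance = 149.4400


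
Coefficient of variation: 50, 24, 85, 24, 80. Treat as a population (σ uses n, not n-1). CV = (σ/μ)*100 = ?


Mean = 52.6000
SD = 26.2420
CV = (26.2420/52.6000)*100 = 49.8896%

CV = 49.8896%


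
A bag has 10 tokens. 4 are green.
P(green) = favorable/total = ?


P = 4/10 = 0.4000

P = 0.4000


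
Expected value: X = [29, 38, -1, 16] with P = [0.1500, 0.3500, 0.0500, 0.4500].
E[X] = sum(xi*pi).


E[X] = 29*0.1500 + 38*0.3500 - 1*0.0500 + 16*0.4500
= 4.3500 + 13.3000 - 0.0500 + 7.2000
= 24.8000

E[X] = 24.8000


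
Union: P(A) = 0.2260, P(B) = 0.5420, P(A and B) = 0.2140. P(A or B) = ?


P(A∪B) = 0.2260 + 0.5420 - 0.2140
= 0.7680 - 0.2140
= 0.5540

P(A∪B) = 0.5540


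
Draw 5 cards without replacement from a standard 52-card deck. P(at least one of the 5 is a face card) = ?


P(at least one) = 1 - P(none)
P(none) = (40/52) × (39/51) × (38/50) × (37/49) × (36/48) = 0.253181
P(at least one) = 1 - 0.253181 = 0.7468

P = 0.7468


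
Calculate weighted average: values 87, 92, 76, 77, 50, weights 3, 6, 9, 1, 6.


Numerator = 87*3 + 92*6 + 76*9 + 77*1 + 50*6 = 1874
Denominator = 3 + 6 + 9 + 1 + 6 = 25
WM = 1874/25 = 74.9600

WM = 74.9600


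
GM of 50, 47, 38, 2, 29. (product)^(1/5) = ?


Product = 50 × 47 × 38 × 2 × 29 = 5179400
GM = 5179400^(1/5) = 22.0220

GM = 22.0220


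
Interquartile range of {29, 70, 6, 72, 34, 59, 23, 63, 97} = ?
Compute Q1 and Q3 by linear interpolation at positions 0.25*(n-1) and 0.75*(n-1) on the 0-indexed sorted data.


Sorted: 6, 23, 29, 34, 59, 63, 70, 72, 97
Q1 (25th %ile) = 29.0000
Q3 (75th %ile) = 70.0000
IQR = 70.0000 - 29.0000 = 41.0000

IQR = 41.0000


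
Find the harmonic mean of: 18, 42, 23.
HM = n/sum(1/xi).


Sum of reciprocals = 1/18 + 1/42 + 1/23 = 0.122843
HM = 3/0.122843 = 24.4213

HM = 24.4213


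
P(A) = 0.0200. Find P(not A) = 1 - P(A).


P(not A) = 1 - 0.0200 = 0.9800

P(not A) = 0.9800


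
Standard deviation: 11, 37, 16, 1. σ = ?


Mean = 16.2500
Variance = 172.6875
SD = sqrt(172.6875) = 13.1411

SD = 13.1411


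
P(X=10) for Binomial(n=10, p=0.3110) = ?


C(10,10) = 1
p^10 = 8.464550e-06
(1-p)^0 = 1.000000
P = 1 * 8.464550e-06 * 1.000000 = 8.4646e-06

P(X=10) = 8.4646e-06


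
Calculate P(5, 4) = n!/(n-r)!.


P(5,4) = 5!/1!
= 120/1
= 120

P(5,4) = 120


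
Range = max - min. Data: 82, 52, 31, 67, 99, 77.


Max = 99, Min = 31
Range = 99 - 31 = 68

Range = 68


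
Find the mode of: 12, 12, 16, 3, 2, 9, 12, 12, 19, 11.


Frequencies: 2:1, 3:1, 9:1, 11:1, 12:4, 16:1, 19:1
Max frequency = 4
Mode = 12

Mode = 12


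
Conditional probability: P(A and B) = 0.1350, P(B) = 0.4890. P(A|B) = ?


P(A|B) = 0.1350/0.4890 = 0.2761

P(A|B) = 0.2761


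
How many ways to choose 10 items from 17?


C(17,10) = 17!/(10! × 7!)
= 355687428096000/(3628800 × 5040)
= 19448

C(17,10) = 19448


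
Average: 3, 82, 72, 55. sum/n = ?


Sum = 3 + 82 + 72 + 55 = 212
n = 4
Mean = 212/4 = 53.0000

Mean = 53.0000


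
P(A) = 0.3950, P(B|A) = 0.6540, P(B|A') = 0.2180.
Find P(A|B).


P(B) = P(B|A)*P(A) + P(B|A')*P(A')
= 0.6540*0.3950 + 0.2180*0.6050
= 0.258330 + 0.131890 = 0.390220
P(A|B) = 0.258330/0.390220 = 0.6620

P(A|B) = 0.6620


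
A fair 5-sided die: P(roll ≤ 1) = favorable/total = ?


Favorable outcomes (roll ≤ 1): 1
Total outcomes = 5
P = 1/5 = 0.2000

P = 0.2000


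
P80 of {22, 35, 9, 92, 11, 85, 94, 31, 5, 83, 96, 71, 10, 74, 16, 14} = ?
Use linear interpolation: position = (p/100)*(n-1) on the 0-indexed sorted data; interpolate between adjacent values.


Sorted: 5, 9, 10, 11, 14, 16, 22, 31, 35, 71, 74, 83, 85, 92, 94, 96
n = 16
Index = 80/100 * 15 = 12.0000
Lower = data[12] = 85, Upper = data[13] = 92
P80 = 85 + 0*(7) = 85.0000

P80 = 85.0000


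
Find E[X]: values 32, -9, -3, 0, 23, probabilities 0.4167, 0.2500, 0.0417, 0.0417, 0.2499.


E[X] = 32*0.4167 - 9*0.2500 - 3*0.0417 + 0*0.0417 + 23*0.2499
= 13.3344 - 2.2500 - 0.1251 + 0 + 5.7477
= 16.7070

E[X] = 16.7070


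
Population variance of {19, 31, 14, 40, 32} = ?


Mean = 27.2000
Squared deviations: 67.2400, 14.4400, 174.2400, 163.8400, 23.0400
Sum = 442.8000
Variance = 442.8000/5 = 88.5600

Variance = 88.5600


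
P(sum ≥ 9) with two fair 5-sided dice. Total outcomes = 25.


Total outcomes = 5×5 = 25
Favorable (sum ≥ 9): 3
P = 3/25 = 0.1200

P = 0.1200


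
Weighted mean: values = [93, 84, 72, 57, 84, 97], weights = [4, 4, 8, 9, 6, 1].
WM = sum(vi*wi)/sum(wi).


Numerator = 93*4 + 84*4 + 72*8 + 57*9 + 84*6 + 97*1 = 2398
Denominator = 4 + 4 + 8 + 9 + 6 + 1 = 32
WM = 2398/32 = 74.9375

WM = 74.9375


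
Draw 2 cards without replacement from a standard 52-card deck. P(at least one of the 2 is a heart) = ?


P(at least one) = 1 - P(none)
P(none) = (39/52) × (38/51) = 0.558824
P(at least one) = 1 - 0.558824 = 0.4412

P = 0.4412


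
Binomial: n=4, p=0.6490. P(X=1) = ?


C(4,1) = 4
p^1 = 0.649000
(1-p)^3 = 0.043244
P = 4 * 0.649000 * 0.043244 = 0.1123

P(X=1) = 0.1123


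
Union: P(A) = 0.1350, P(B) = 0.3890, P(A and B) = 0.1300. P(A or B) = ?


P(A∪B) = 0.1350 + 0.3890 - 0.1300
= 0.5240 - 0.1300
= 0.3940

P(A∪B) = 0.3940


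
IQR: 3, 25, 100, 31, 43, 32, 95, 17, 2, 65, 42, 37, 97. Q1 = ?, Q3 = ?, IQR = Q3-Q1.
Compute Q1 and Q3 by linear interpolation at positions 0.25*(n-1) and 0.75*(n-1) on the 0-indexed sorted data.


Sorted: 2, 3, 17, 25, 31, 32, 37, 42, 43, 65, 95, 97, 100
Q1 (25th %ile) = 25.0000
Q3 (75th %ile) = 65.0000
IQR = 65.0000 - 25.0000 = 40.0000

IQR = 40.0000


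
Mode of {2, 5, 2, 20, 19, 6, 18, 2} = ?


Frequencies: 2:3, 5:1, 6:1, 18:1, 19:1, 20:1
Max frequency = 3
Mode = 2

Mode = 2


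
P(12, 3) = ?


P(12,3) = 12!/9!
= 479001600/362880
= 1320

P(12,3) = 1320


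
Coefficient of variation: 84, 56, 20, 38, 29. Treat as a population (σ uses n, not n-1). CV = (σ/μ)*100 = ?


Mean = 45.4000
SD = 22.6769
CV = (22.6769/45.4000)*100 = 49.9490%

CV = 49.9490%


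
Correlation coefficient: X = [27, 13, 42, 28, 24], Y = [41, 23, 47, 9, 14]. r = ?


Mean X = 26.8000, Mean Y = 26.8000
SD X = 9.282241, SD Y = 14.864723
Cov = 75.360000
r = 75.360000/(9.282241*14.864723) = 0.5462

r = 0.5462


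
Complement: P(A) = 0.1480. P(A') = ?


P(not A) = 1 - 0.1480 = 0.8520

P(not A) = 0.8520


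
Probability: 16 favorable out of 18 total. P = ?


P = 16/18 = 0.8889

P = 0.8889


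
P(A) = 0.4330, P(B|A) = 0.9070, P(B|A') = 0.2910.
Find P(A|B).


P(B) = P(B|A)*P(A) + P(B|A')*P(A')
= 0.9070*0.4330 + 0.2910*0.5670
= 0.392731 + 0.164997 = 0.557728
P(A|B) = 0.392731/0.557728 = 0.7042

P(A|B) = 0.7042


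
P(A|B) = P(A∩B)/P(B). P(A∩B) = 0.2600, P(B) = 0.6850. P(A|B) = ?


P(A|B) = 0.2600/0.6850 = 0.3796

P(A|B) = 0.3796


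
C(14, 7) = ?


C(14,7) = 14!/(7! × 7!)
= 87178291200/(5040 × 5040)
= 3432

C(14,7) = 3432


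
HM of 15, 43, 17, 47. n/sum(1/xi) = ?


Sum of reciprocals = 1/15 + 1/43 + 1/17 + 1/47 = 0.170023
HM = 4/0.170023 = 23.5263

HM = 23.5263


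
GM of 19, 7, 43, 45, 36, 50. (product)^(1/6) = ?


Product = 19 × 7 × 43 × 45 × 36 × 50 = 463239000
GM = 463239000^(1/6) = 27.8164

GM = 27.8164


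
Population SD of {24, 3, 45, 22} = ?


Mean = 23.5000
Variance = 221.2500
SD = sqrt(221.2500) = 14.8745

SD = 14.8745


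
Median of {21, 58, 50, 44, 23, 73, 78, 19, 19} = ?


Sorted: 19, 19, 21, 23, 44, 50, 58, 73, 78
n = 9 (odd)
Middle value = 44

Median = 44


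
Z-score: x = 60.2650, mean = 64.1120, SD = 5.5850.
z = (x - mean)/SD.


z = (60.2650 - 64.1120)/5.5850
= -3.8470/5.5850
= -0.6888

z = -0.6888


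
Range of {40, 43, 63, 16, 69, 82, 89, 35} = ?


Max = 89, Min = 16
Range = 89 - 16 = 73

Range = 73


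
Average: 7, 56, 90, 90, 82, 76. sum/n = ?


Sum = 7 + 56 + 90 + 90 + 82 + 76 = 401
n = 6
Mean = 401/6 = 66.8333

Mean = 66.8333


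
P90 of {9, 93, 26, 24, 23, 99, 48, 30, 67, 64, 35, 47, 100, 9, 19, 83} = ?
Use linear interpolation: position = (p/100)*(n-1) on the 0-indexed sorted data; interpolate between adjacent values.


Sorted: 9, 9, 19, 23, 24, 26, 30, 35, 47, 48, 64, 67, 83, 93, 99, 100
n = 16
Index = 90/100 * 15 = 13.5000
Lower = data[13] = 93, Upper = data[14] = 99
P90 = 93 + 0.5000*(6) = 96.0000

P90 = 96.0000


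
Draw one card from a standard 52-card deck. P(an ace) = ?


4 aces in 52 cards
P = 4/52 = 0.0769

P = 0.0769


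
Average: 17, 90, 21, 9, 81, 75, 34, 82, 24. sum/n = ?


Sum = 17 + 90 + 21 + 9 + 81 + 75 + 34 + 82 + 24 = 433
n = 9
Mean = 433/9 = 48.1111

Mean = 48.1111


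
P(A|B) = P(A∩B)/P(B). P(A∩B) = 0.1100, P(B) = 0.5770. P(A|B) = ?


P(A|B) = 0.1100/0.5770 = 0.1906

P(A|B) = 0.1906


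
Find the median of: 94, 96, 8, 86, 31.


Sorted: 8, 31, 86, 94, 96
n = 5 (odd)
Middle value = 86

Median = 86


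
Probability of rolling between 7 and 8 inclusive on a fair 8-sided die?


Favorable outcomes (7 ≤ roll ≤ 8): 2
Total outcomes = 8
P = 2/8 = 0.2500

P = 0.2500


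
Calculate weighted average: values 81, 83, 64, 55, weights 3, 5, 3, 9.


Numerator = 81*3 + 83*5 + 64*3 + 55*9 = 1345
Denominator = 3 + 5 + 3 + 9 = 20
WM = 1345/20 = 67.2500

WM = 67.2500


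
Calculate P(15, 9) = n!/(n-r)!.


P(15,9) = 15!/6!
= 1307674368000/720
= 1816214400

P(15,9) = 1816214400


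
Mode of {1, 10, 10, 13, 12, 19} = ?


Frequencies: 1:1, 10:2, 12:1, 13:1, 19:1
Max frequency = 2
Mode = 10

Mode = 10


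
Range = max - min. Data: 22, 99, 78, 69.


Max = 99, Min = 22
Range = 99 - 22 = 77

Range = 77


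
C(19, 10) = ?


C(19,10) = 19!/(10! × 9!)
= 121645100408832000/(3628800 × 362880)
= 92378

C(19,10) = 92378


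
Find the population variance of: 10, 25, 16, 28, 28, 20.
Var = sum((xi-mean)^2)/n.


Mean = 21.1667
Squared deviations: 124.6944, 14.6944, 26.6944, 46.6944, 46.6944, 1.3611
Sum = 260.8333
Variance = 260.8333/6 = 43.4722

Variance = 43.4722


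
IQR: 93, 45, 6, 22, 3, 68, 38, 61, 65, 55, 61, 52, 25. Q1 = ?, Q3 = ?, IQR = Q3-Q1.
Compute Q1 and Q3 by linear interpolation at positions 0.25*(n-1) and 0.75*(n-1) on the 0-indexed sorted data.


Sorted: 3, 6, 22, 25, 38, 45, 52, 55, 61, 61, 65, 68, 93
Q1 (25th %ile) = 25.0000
Q3 (75th %ile) = 61.0000
IQR = 61.0000 - 25.0000 = 36.0000

IQR = 36.0000


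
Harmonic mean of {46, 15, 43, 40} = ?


Sum of reciprocals = 1/46 + 1/15 + 1/43 + 1/40 = 0.136662
HM = 4/0.136662 = 29.2694

HM = 29.2694


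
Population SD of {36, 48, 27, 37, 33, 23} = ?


Mean = 34.0000
Variance = 63.3333
SD = sqrt(63.3333) = 7.9582

SD = 7.9582


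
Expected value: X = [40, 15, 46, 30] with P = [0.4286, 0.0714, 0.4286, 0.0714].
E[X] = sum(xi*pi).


E[X] = 40*0.4286 + 15*0.0714 + 46*0.4286 + 30*0.0714
= 17.1440 + 1.0710 + 19.7156 + 2.1420
= 40.0726

E[X] = 40.0726


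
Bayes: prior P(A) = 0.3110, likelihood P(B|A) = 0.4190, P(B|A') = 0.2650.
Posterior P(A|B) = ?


P(B) = P(B|A)*P(A) + P(B|A')*P(A')
= 0.4190*0.3110 + 0.2650*0.6890
= 0.130309 + 0.182585 = 0.312894
P(A|B) = 0.130309/0.312894 = 0.4165

P(A|B) = 0.4165


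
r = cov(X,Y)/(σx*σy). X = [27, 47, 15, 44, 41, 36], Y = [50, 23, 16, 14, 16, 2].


Mean X = 35.0000, Mean Y = 20.1667
SD X = 11.000000, SD Y = 14.724319
Cov = -36.666667
r = -36.666667/(11.000000*14.724319) = -0.2264

r = -0.2264


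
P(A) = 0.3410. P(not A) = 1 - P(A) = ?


P(not A) = 1 - 0.3410 = 0.6590

P(not A) = 0.6590


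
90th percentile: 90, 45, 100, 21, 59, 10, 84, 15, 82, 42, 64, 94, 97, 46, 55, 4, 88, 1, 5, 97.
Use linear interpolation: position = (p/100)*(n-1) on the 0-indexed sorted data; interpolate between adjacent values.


Sorted: 1, 4, 5, 10, 15, 21, 42, 45, 46, 55, 59, 64, 82, 84, 88, 90, 94, 97, 97, 100
n = 20
Index = 90/100 * 19 = 17.1000
Lower = data[17] = 97, Upper = data[18] = 97
P90 = 97 + 0.1000*(0) = 97.0000

P90 = 97.0000


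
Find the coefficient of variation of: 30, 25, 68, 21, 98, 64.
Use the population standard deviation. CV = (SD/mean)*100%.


Mean = 51.0000
SD = 27.9404
CV = (27.9404/51.0000)*100 = 54.7851%

CV = 54.7851%


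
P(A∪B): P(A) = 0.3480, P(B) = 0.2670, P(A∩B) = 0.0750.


P(A∪B) = 0.3480 + 0.2670 - 0.0750
= 0.6150 - 0.0750
= 0.5400

P(A∪B) = 0.5400


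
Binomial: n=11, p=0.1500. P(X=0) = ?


C(11,0) = 1
p^0 = 1.000000
(1-p)^11 = 0.167343
P = 1 * 1.000000 * 0.167343 = 0.1673

P(X=0) = 0.1673


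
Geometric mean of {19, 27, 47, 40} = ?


Product = 19 × 27 × 47 × 40 = 964440
GM = 964440^(1/4) = 31.3378

GM = 31.3378


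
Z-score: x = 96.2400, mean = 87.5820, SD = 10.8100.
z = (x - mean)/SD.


z = (96.2400 - 87.5820)/10.8100
= 8.6580/10.8100
= 0.8009

z = 0.8009


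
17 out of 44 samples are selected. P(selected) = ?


P = 17/44 = 0.3864

P = 0.3864


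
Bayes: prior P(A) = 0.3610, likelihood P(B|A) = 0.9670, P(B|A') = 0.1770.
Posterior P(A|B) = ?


P(B) = P(B|A)*P(A) + P(B|A')*P(A')
= 0.9670*0.3610 + 0.1770*0.6390
= 0.349087 + 0.113103 = 0.462190
P(A|B) = 0.349087/0.462190 = 0.7553

P(A|B) = 0.7553


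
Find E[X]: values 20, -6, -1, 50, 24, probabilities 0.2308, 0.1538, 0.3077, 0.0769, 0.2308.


E[X] = 20*0.2308 - 6*0.1538 - 1*0.3077 + 50*0.0769 + 24*0.2308
= 4.6160 - 0.9228 - 0.3077 + 3.8450 + 5.5392
= 12.7697

E[X] = 12.7697


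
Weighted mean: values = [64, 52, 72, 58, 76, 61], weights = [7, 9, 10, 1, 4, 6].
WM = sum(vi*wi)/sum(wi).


Numerator = 64*7 + 52*9 + 72*10 + 58*1 + 76*4 + 61*6 = 2364
Denominator = 7 + 9 + 10 + 1 + 4 + 6 = 37
WM = 2364/37 = 63.8919

WM = 63.8919


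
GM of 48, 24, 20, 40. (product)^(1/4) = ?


Product = 48 × 24 × 20 × 40 = 921600
GM = 921600^(1/4) = 30.9839

GM = 30.9839


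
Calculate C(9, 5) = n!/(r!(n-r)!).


C(9,5) = 9!/(5! × 4!)
= 362880/(120 × 24)
= 126

C(9,5) = 126


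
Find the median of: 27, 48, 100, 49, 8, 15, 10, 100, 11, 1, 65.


Sorted: 1, 8, 10, 11, 15, 27, 48, 49, 65, 100, 100
n = 11 (odd)
Middle value = 27

Median = 27


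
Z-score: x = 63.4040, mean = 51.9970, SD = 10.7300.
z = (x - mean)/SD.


z = (63.4040 - 51.9970)/10.7300
= 11.4070/10.7300
= 1.0631

z = 1.0631


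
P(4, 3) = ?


P(4,3) = 4!/1!
= 24/1
= 24

P(4,3) = 24


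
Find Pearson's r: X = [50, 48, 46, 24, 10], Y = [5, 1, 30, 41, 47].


Mean X = 35.6000, Mean Y = 24.8000
SD X = 15.869468, SD Y = 18.659046
Cov = -256.480000
r = -256.480000/(15.869468*18.659046) = -0.8662

r = -0.8662


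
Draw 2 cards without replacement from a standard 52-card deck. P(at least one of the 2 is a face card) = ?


P(at least one) = 1 - P(none)
P(none) = (40/52) × (39/51) = 0.588235
P(at least one) = 1 - 0.588235 = 0.4118

P = 0.4118


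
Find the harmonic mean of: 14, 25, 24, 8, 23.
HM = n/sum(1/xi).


Sum of reciprocals = 1/14 + 1/25 + 1/24 + 1/8 + 1/23 = 0.321573
HM = 5/0.321573 = 15.5485

HM = 15.5485


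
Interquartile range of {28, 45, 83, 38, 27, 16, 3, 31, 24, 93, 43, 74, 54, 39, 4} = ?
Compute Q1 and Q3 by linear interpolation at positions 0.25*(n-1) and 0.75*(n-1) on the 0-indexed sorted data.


Sorted: 3, 4, 16, 24, 27, 28, 31, 38, 39, 43, 45, 54, 74, 83, 93
Q1 (25th %ile) = 25.5000
Q3 (75th %ile) = 49.5000
IQR = 49.5000 - 25.5000 = 24.0000

IQR = 24.0000


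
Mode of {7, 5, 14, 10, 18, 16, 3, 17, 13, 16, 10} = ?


Frequencies: 3:1, 5:1, 7:1, 10:2, 13:1, 14:1, 16:2, 17:1, 18:1
Max frequency = 2
Mode = 10, 16

Mode = 10, 16


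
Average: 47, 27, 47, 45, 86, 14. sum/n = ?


Sum = 47 + 27 + 47 + 45 + 86 + 14 = 266
n = 6
Mean = 266/6 = 44.3333

Mean = 44.3333


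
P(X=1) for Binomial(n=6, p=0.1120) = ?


C(6,1) = 6
p^1 = 0.112000
(1-p)^5 = 0.552160
P = 6 * 0.112000 * 0.552160 = 0.3711

P(X=1) = 0.3711


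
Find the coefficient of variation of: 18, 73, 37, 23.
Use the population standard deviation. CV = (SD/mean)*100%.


Mean = 37.7500
SD = 21.5102
CV = (21.5102/37.7500)*100 = 56.9806%

CV = 56.9806%


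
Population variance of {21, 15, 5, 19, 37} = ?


Mean = 19.4000
Squared deviations: 2.5600, 19.3600, 207.3600, 0.1600, 309.7600
Sum = 539.2000
Variance = 539.2000/5 = 107.8400

Variance = 107.8400


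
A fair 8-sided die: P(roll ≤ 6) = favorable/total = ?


Favorable outcomes (roll ≤ 6): 6
Total outcomes = 8
P = 6/8 = 0.7500

P = 0.7500


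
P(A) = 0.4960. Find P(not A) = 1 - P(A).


P(not A) = 1 - 0.4960 = 0.5040

P(not A) = 0.5040


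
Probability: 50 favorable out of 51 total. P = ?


P = 50/51 = 0.9804

P = 0.9804


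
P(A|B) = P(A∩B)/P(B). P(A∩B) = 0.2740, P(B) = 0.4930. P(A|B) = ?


P(A|B) = 0.2740/0.4930 = 0.5558

P(A|B) = 0.5558


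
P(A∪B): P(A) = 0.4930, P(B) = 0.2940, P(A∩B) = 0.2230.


P(A∪B) = 0.4930 + 0.2940 - 0.2230
= 0.7870 - 0.2230
= 0.5640

P(A∪B) = 0.5640


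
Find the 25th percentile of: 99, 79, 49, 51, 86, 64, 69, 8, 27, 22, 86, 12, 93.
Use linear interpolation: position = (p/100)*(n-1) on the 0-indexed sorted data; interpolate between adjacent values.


Sorted: 8, 12, 22, 27, 49, 51, 64, 69, 79, 86, 86, 93, 99
n = 13
Index = 25/100 * 12 = 3.0000
Lower = data[3] = 27, Upper = data[4] = 49
P25 = 27 + 0*(22) = 27.0000

P25 = 27.0000


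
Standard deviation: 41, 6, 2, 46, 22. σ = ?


Mean = 23.4000
Variance = 316.6400
SD = sqrt(316.6400) = 17.7944

SD = 17.7944


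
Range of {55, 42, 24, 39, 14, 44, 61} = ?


Max = 61, Min = 14
Range = 61 - 14 = 47

Range = 47


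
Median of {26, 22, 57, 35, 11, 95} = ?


Sorted: 11, 22, 26, 35, 57, 95
n = 6 (even)
Middle values: 26 and 35
Median = (26+35)/2 = 30.5000

Median = 30.5000


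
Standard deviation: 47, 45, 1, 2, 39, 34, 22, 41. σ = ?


Mean = 28.8750
Variance = 301.3594
SD = sqrt(301.3594) = 17.3597

SD = 17.3597


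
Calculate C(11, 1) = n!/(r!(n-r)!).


C(11,1) = 11!/(1! × 10!)
= 39916800/(1 × 3628800)
= 11

C(11,1) = 11


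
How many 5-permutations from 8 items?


P(8,5) = 8!/3!
= 40320/6
= 6720

P(8,5) = 6720


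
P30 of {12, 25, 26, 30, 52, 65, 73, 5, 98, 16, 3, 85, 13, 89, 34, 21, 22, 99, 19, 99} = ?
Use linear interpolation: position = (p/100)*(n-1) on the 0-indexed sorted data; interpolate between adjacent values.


Sorted: 3, 5, 12, 13, 16, 19, 21, 22, 25, 26, 30, 34, 52, 65, 73, 85, 89, 98, 99, 99
n = 20
Index = 30/100 * 19 = 5.7000
Lower = data[5] = 19, Upper = data[6] = 21
P30 = 19 + 0.7000*(2) = 20.4000

P30 = 20.4000


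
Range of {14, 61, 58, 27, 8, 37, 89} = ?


Max = 89, Min = 8
Range = 89 - 8 = 81

Range = 81


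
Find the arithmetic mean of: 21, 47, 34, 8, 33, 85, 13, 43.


Sum = 21 + 47 + 34 + 8 + 33 + 85 + 13 + 43 = 284
n = 8
Mean = 284/8 = 35.5000

Mean = 35.5000


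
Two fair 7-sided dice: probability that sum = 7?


Total outcomes = 7×7 = 49
Favorable (sum = 7): 6
P = 6/49 = 0.1224

P = 0.1224


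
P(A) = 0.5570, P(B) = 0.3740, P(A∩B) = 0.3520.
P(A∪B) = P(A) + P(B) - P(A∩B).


P(A∪B) = 0.5570 + 0.3740 - 0.3520
= 0.9310 - 0.3520
= 0.5790

P(A∪B) = 0.5790


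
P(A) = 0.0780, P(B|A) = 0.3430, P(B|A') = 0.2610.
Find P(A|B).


P(B) = P(B|A)*P(A) + P(B|A')*P(A')
= 0.3430*0.0780 + 0.2610*0.9220
= 0.026754 + 0.240642 = 0.267396
P(A|B) = 0.026754/0.267396 = 0.1001

P(A|B) = 0.1001


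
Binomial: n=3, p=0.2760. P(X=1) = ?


C(3,1) = 3
p^1 = 0.276000
(1-p)^2 = 0.524176
P = 3 * 0.276000 * 0.524176 = 0.4340

P(X=1) = 0.4340


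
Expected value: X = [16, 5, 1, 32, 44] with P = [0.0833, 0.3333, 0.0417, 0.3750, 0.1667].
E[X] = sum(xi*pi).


E[X] = 16*0.0833 + 5*0.3333 + 1*0.0417 + 32*0.3750 + 44*0.1667
= 1.3328 + 1.6665 + 0.0417 + 12.0000 + 7.3348
= 22.3758

E[X] = 22.3758


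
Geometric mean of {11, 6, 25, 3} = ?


Product = 11 × 6 × 25 × 3 = 4950
GM = 4950^(1/4) = 8.3879

GM = 8.3879


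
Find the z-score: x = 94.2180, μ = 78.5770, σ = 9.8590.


z = (94.2180 - 78.5770)/9.8590
= 15.6410/9.8590
= 1.5865

z = 1.5865


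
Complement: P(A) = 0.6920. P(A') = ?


P(not A) = 1 - 0.6920 = 0.3080

P(not A) = 0.3080


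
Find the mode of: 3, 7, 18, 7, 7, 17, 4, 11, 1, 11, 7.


Frequencies: 1:1, 3:1, 4:1, 7:4, 11:2, 17:1, 18:1
Max frequency = 4
Mode = 7

Mode = 7


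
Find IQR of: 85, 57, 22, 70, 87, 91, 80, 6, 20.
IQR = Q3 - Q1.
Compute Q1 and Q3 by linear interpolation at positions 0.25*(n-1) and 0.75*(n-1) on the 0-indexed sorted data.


Sorted: 6, 20, 22, 57, 70, 80, 85, 87, 91
Q1 (25th %ile) = 22.0000
Q3 (75th %ile) = 85.0000
IQR = 85.0000 - 22.0000 = 63.0000

IQR = 63.0000


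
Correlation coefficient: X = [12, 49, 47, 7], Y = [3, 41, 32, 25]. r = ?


Mean X = 28.7500, Mean Y = 25.2500
SD X = 19.343927, SD Y = 14.042347
Cov = 205.062500
r = 205.062500/(19.343927*14.042347) = 0.7549

r = 0.7549


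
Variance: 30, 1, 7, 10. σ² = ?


Mean = 12.0000
Squared deviations: 324.0000, 121.0000, 25.0000, 4.0000
Sum = 474.0000
Variance = 474.0000/4 = 118.5000

Variance = 118.5000


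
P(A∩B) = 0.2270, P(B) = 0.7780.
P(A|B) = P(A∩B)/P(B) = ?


P(A|B) = 0.2270/0.7780 = 0.2918

P(A|B) = 0.2918


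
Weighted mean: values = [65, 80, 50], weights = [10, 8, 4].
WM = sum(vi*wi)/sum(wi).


Numerator = 65*10 + 80*8 + 50*4 = 1490
Denominator = 10 + 8 + 4 = 22
WM = 1490/22 = 67.7273

WM = 67.7273


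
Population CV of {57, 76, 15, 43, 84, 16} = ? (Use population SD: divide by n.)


Mean = 48.5000
SD = 26.7628
CV = (26.7628/48.5000)*100 = 55.1811%

CV = 55.1811%


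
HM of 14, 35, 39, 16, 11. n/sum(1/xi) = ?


Sum of reciprocals = 1/14 + 1/35 + 1/39 + 1/16 + 1/11 = 0.279050
HM = 5/0.279050 = 17.9179

HM = 17.9179


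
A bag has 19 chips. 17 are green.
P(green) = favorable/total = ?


P = 17/19 = 0.8947

P = 0.8947


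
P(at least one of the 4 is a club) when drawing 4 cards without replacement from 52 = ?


P(at least one) = 1 - P(none)
P(none) = (39/52) × (38/51) × (37/50) × (36/49) = 0.303818
P(at least one) = 1 - 0.303818 = 0.6962

P = 0.6962


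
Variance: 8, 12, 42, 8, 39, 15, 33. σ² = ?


Mean = 22.4286
Squared deviations: 208.1837, 108.7551, 383.0408, 208.1837, 274.6122, 55.1837, 111.7551
Sum = 1349.7143
Variance = 1349.7143/7 = 192.8163

Variance = 192.8163


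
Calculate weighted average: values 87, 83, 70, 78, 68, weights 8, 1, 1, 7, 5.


Numerator = 87*8 + 83*1 + 70*1 + 78*7 + 68*5 = 1735
Denominator = 8 + 1 + 1 + 7 + 5 = 22
WM = 1735/22 = 78.8636

WM = 78.8636


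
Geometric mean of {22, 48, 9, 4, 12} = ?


Product = 22 × 48 × 9 × 4 × 12 = 456192
GM = 456192^(1/5) = 13.5466

GM = 13.5466


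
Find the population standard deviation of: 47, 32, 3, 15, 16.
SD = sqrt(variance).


Mean = 22.6000
Variance = 233.8400
SD = sqrt(233.8400) = 15.2918

SD = 15.2918


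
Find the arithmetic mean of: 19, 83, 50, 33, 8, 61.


Sum = 19 + 83 + 50 + 33 + 8 + 61 = 254
n = 6
Mean = 254/6 = 42.3333

Mean = 42.3333


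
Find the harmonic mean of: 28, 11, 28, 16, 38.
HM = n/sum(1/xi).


Sum of reciprocals = 1/28 + 1/11 + 1/28 + 1/16 + 1/38 = 0.251153
HM = 5/0.251153 = 19.9081

HM = 19.9081


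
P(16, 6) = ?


P(16,6) = 16!/10!
= 20922789888000/3628800
= 5765760

P(16,6) = 5765760


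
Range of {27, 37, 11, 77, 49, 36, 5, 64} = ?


Max = 77, Min = 5
Range = 77 - 5 = 72

Range = 72


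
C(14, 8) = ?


C(14,8) = 14!/(8! × 6!)
= 87178291200/(40320 × 720)
= 3003

C(14,8) = 3003


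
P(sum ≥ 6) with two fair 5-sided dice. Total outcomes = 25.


Total outcomes = 5×5 = 25
Favorable (sum ≥ 6): 15
P = 15/25 = 0.6000

P = 0.6000


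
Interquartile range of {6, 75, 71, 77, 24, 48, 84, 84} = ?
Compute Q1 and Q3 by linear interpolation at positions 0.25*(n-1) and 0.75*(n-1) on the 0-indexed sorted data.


Sorted: 6, 24, 48, 71, 75, 77, 84, 84
Q1 (25th %ile) = 42.0000
Q3 (75th %ile) = 78.7500
IQR = 78.7500 - 42.0000 = 36.7500

IQR = 36.7500


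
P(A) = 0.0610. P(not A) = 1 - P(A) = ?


P(not A) = 1 - 0.0610 = 0.9390

P(not A) = 0.9390


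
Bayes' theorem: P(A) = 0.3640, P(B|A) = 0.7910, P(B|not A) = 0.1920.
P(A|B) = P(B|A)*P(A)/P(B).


P(B) = P(B|A)*P(A) + P(B|A')*P(A')
= 0.7910*0.3640 + 0.1920*0.6360
= 0.287924 + 0.122112 = 0.410036
P(A|B) = 0.287924/0.410036 = 0.7022

P(A|B) = 0.7022


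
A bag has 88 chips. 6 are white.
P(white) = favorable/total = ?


P = 6/88 = 0.0682

P = 0.0682


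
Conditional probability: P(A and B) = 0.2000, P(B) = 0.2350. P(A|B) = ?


P(A|B) = 0.2000/0.2350 = 0.8511

P(A|B) = 0.8511


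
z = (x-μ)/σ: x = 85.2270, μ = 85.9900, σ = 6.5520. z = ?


z = (85.2270 - 85.9900)/6.5520
= -0.7630/6.5520
= -0.1165

z = -0.1165


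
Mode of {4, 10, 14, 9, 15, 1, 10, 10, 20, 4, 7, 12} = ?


Frequencies: 1:1, 4:2, 7:1, 9:1, 10:3, 12:1, 14:1, 15:1, 20:1
Max frequency = 3
Mode = 10

Mode = 10


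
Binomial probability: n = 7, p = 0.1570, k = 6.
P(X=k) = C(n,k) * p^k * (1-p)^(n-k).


C(7,6) = 7
p^6 = 1.497607e-05
(1-p)^1 = 0.843000
P = 7 * 1.497607e-05 * 0.843000 = 8.8374e-05

P(X=6) = 8.8374e-05


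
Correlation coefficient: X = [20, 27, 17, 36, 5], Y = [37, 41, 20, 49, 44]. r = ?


Mean X = 21.0000, Mean Y = 38.2000
SD X = 10.334409, SD Y = 9.907573
Cov = 32.000000
r = 32.000000/(10.334409*9.907573) = 0.3125

r = 0.3125


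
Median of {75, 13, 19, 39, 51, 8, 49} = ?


Sorted: 8, 13, 19, 39, 49, 51, 75
n = 7 (odd)
Middle value = 39

Median = 39


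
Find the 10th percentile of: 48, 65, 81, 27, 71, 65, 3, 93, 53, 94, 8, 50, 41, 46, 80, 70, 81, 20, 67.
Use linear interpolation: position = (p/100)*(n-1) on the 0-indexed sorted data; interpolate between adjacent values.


Sorted: 3, 8, 20, 27, 41, 46, 48, 50, 53, 65, 65, 67, 70, 71, 80, 81, 81, 93, 94
n = 19
Index = 10/100 * 18 = 1.8000
Lower = data[1] = 8, Upper = data[2] = 20
P10 = 8 + 0.8000*(12) = 17.6000

P10 = 17.6000


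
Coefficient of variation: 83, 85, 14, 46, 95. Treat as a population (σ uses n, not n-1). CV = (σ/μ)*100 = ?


Mean = 64.6000
SD = 30.2827
CV = (30.2827/64.6000)*100 = 46.8772%

CV = 46.8772%


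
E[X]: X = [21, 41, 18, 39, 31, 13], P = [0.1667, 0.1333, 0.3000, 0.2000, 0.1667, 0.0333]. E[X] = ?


E[X] = 21*0.1667 + 41*0.1333 + 18*0.3000 + 39*0.2000 + 31*0.1667 + 13*0.0333
= 3.5007 + 5.4653 + 5.4000 + 7.8000 + 5.1677 + 0.4329
= 27.7666

E[X] = 27.7666


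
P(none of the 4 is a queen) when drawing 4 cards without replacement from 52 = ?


P(no queens) = (48/52) × (47/51) × (46/50) × (45/49)
= 0.7187

P = 0.7187


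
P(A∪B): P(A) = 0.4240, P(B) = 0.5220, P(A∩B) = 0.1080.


P(A∪B) = 0.4240 + 0.5220 - 0.1080
= 0.9460 - 0.1080
= 0.8380

P(A∪B) = 0.8380


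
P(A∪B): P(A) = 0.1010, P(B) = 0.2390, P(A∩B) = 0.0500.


P(A∪B) = 0.1010 + 0.2390 - 0.0500
= 0.3400 - 0.0500
= 0.2900

P(A∪B) = 0.2900


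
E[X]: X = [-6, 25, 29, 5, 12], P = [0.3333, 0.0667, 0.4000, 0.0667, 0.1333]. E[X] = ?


E[X] = -6*0.3333 + 25*0.0667 + 29*0.4000 + 5*0.0667 + 12*0.1333
= -1.9998 + 1.6675 + 11.6000 + 0.3335 + 1.5996
= 13.2008

E[X] = 13.2008


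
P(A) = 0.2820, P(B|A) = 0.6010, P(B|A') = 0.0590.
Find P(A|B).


P(B) = P(B|A)*P(A) + P(B|A')*P(A')
= 0.6010*0.2820 + 0.0590*0.7180
= 0.169482 + 0.042362 = 0.211844
P(A|B) = 0.169482/0.211844 = 0.8000

P(A|B) = 0.8000


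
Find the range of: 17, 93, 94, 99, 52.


Max = 99, Min = 17
Range = 99 - 17 = 82

Range = 82


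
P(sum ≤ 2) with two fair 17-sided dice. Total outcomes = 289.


Total outcomes = 17×17 = 289
Favorable (sum ≤ 2): 1
P = 1/289 = 0.0035

P = 0.0035


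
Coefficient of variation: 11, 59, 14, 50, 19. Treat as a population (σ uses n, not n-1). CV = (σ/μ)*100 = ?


Mean = 30.6000
SD = 19.8857
CV = (19.8857/30.6000)*100 = 64.9859%

CV = 64.9859%


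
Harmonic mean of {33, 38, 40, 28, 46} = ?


Sum of reciprocals = 1/33 + 1/38 + 1/40 + 1/28 + 1/46 = 0.139072
HM = 5/0.139072 = 35.9525

HM = 35.9525


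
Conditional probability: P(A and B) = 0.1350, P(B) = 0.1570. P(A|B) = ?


P(A|B) = 0.1350/0.1570 = 0.8599

P(A|B) = 0.8599


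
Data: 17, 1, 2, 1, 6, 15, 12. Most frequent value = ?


Frequencies: 1:2, 2:1, 6:1, 12:1, 15:1, 17:1
Max frequency = 2
Mode = 1

Mode = 1


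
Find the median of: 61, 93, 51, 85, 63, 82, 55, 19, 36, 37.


Sorted: 19, 36, 37, 51, 55, 61, 63, 82, 85, 93
n = 10 (even)
Middle values: 55 and 61
Median = (55+61)/2 = 58.0000

Median = 58.0000


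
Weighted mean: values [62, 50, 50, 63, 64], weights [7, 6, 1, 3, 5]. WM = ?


Numerator = 62*7 + 50*6 + 50*1 + 63*3 + 64*5 = 1293
Denominator = 7 + 6 + 1 + 3 + 5 = 22
WM = 1293/22 = 58.7727

WM = 58.7727


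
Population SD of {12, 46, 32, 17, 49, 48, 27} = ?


Mean = 33.0000
Variance = 197.7143
SD = sqrt(197.7143) = 14.0611

SD = 14.0611


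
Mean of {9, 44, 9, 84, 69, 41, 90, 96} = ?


Sum = 9 + 44 + 9 + 84 + 69 + 41 + 90 + 96 = 442
n = 8
Mean = 442/8 = 55.2500

Mean = 55.2500


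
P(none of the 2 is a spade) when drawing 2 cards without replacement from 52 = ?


P(no spades) = (39/52) × (38/51)
= 0.5588

P = 0.5588


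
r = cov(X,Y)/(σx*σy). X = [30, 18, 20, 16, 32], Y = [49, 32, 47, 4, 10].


Mean X = 23.2000, Mean Y = 28.4000
SD X = 6.523803, SD Y = 18.532134
Cov = 15.120000
r = 15.120000/(6.523803*18.532134) = 0.1251

r = 0.1251


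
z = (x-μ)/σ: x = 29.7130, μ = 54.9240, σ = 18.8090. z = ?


z = (29.7130 - 54.9240)/18.8090
= -25.2110/18.8090
= -1.3404

z = -1.3404


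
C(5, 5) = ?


C(5,5) = 5!/(5! × 0!)
= 120/(120 × 1)
= 1

C(5,5) = 1


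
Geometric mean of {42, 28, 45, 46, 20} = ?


Product = 42 × 28 × 45 × 46 × 20 = 48686400
GM = 48686400^(1/5) = 34.4732

GM = 34.4732


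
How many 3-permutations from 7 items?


P(7,3) = 7!/4!
= 5040/24
= 210

P(7,3) = 210


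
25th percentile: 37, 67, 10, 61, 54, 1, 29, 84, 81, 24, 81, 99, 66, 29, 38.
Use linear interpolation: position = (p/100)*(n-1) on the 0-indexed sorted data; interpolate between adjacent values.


Sorted: 1, 10, 24, 29, 29, 37, 38, 54, 61, 66, 67, 81, 81, 84, 99
n = 15
Index = 25/100 * 14 = 3.5000
Lower = data[3] = 29, Upper = data[4] = 29
P25 = 29 + 0.5000*(0) = 29.0000

P25 = 29.0000


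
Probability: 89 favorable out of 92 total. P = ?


P = 89/92 = 0.9674

P = 0.9674


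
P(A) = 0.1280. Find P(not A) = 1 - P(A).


P(not A) = 1 - 0.1280 = 0.8720

P(not A) = 0.8720


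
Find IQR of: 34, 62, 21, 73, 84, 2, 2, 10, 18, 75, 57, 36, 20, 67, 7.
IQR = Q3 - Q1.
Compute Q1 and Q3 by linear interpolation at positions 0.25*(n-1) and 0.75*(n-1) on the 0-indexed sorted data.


Sorted: 2, 2, 7, 10, 18, 20, 21, 34, 36, 57, 62, 67, 73, 75, 84
Q1 (25th %ile) = 14.0000
Q3 (75th %ile) = 64.5000
IQR = 64.5000 - 14.0000 = 50.5000

IQR = 50.5000


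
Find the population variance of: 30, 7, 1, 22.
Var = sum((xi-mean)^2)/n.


Mean = 15.0000
Squared deviations: 225.0000, 64.0000, 196.0000, 49.0000
Sum = 534.0000
Variance = 534.0000/4 = 133.5000

Variance = 133.5000


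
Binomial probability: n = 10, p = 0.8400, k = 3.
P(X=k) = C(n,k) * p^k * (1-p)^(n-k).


C(10,3) = 120
p^3 = 0.592704
(1-p)^7 = 2.684355e-06
P = 120 * 0.592704 * 2.684355e-06 = 0.0002

P(X=3) = 0.0002


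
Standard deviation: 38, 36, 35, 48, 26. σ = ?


Mean = 36.6000
Variance = 49.4400
SD = sqrt(49.4400) = 7.0314

SD = 7.0314


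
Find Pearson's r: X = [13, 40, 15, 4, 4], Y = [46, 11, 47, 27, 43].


Mean X = 15.2000, Mean Y = 34.8000
SD X = 13.196969, SD Y = 13.919770
Cov = -124.360000
r = -124.360000/(13.196969*13.919770) = -0.6770

r = -0.6770


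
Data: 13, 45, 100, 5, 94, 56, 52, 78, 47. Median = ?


Sorted: 5, 13, 45, 47, 52, 56, 78, 94, 100
n = 9 (odd)
Middle value = 52

Median = 52


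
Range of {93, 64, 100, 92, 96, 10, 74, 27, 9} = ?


Max = 100, Min = 9
Range = 100 - 9 = 91

Range = 91


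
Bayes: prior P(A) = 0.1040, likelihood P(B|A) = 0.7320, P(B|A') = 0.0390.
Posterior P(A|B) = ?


P(B) = P(B|A)*P(A) + P(B|A')*P(A')
= 0.7320*0.1040 + 0.0390*0.8960
= 0.076128 + 0.034944 = 0.111072
P(A|B) = 0.076128/0.111072 = 0.6854

P(A|B) = 0.6854


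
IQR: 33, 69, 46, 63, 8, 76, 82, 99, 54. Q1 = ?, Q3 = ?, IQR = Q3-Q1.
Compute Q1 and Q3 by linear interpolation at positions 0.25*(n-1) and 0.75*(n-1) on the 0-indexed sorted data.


Sorted: 8, 33, 46, 54, 63, 69, 76, 82, 99
Q1 (25th %ile) = 46.0000
Q3 (75th %ile) = 76.0000
IQR = 76.0000 - 46.0000 = 30.0000

IQR = 30.0000


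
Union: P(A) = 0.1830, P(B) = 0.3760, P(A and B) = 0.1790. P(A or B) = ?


P(A∪B) = 0.1830 + 0.3760 - 0.1790
= 0.5590 - 0.1790
= 0.3800

P(A∪B) = 0.3800


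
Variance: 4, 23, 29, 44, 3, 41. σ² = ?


Mean = 24.0000
Squared deviations: 400.0000, 1.0000, 25.0000, 400.0000, 441.0000, 289.0000
Sum = 1556.0000
Variance = 1556.0000/6 = 259.3333

Variance = 259.3333


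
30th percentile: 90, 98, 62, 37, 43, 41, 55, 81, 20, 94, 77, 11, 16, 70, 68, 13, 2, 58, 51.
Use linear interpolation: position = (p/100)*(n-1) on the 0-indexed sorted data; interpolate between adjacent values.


Sorted: 2, 11, 13, 16, 20, 37, 41, 43, 51, 55, 58, 62, 68, 70, 77, 81, 90, 94, 98
n = 19
Index = 30/100 * 18 = 5.4000
Lower = data[5] = 37, Upper = data[6] = 41
P30 = 37 + 0.4000*(4) = 38.6000

P30 = 38.6000


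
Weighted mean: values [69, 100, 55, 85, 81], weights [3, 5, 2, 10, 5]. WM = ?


Numerator = 69*3 + 100*5 + 55*2 + 85*10 + 81*5 = 2072
Denominator = 3 + 5 + 2 + 10 + 5 = 25
WM = 2072/25 = 82.8800

WM = 82.8800


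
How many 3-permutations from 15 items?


P(15,3) = 15!/12!
= 1307674368000/479001600
= 2730

P(15,3) = 2730


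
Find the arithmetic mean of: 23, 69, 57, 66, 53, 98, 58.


Sum = 23 + 69 + 57 + 66 + 53 + 98 + 58 = 424
n = 7
Mean = 424/7 = 60.5714

Mean = 60.5714


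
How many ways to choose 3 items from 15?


C(15,3) = 15!/(3! × 12!)
= 1307674368000/(6 × 479001600)
= 455

C(15,3) = 455


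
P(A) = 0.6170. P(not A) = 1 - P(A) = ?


P(not A) = 1 - 0.6170 = 0.3830

P(not A) = 0.3830


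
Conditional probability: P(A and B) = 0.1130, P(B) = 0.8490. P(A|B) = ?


P(A|B) = 0.1130/0.8490 = 0.1331

P(A|B) = 0.1331


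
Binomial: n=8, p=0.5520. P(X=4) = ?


C(8,4) = 70
p^4 = 0.092845
(1-p)^4 = 0.040282
P = 70 * 0.092845 * 0.040282 = 0.2618

P(X=4) = 0.2618


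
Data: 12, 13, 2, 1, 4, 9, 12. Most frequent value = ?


Frequencies: 1:1, 2:1, 4:1, 9:1, 12:2, 13:1
Max frequency = 2
Mode = 12

Mode = 12


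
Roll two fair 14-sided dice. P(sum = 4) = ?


Total outcomes = 14×14 = 196
Favorable (sum = 4): 3
P = 3/196 = 0.0153

P = 0.0153


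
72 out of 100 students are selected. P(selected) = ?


P = 72/100 = 0.7200

P = 0.7200


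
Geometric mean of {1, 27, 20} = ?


Product = 1 × 27 × 20 = 540
GM = 540^(1/3) = 8.1433

GM = 8.1433


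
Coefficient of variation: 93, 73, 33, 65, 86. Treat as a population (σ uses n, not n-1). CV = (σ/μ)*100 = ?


Mean = 70.0000
SD = 20.9189
CV = (20.9189/70.0000)*100 = 29.8841%

CV = 29.8841%


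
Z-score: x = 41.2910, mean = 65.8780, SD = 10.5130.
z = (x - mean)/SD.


z = (41.2910 - 65.8780)/10.5130
= -24.5870/10.5130
= -2.3387

z = -2.3387


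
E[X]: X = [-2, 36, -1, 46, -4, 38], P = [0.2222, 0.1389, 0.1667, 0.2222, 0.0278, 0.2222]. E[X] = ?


E[X] = -2*0.2222 + 36*0.1389 - 1*0.1667 + 46*0.2222 - 4*0.0278 + 38*0.2222
= -0.4444 + 5.0004 - 0.1667 + 10.2212 - 0.1112 + 8.4436
= 22.9429

E[X] = 22.9429


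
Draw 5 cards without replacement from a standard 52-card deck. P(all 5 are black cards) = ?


P(all black cards) = (26/52) × (25/51) × (24/50) × (23/49) × (22/48)
= 0.0253

P = 0.0253


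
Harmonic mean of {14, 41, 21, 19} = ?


Sum of reciprocals = 1/14 + 1/41 + 1/21 + 1/19 = 0.196069
HM = 4/0.196069 = 20.4009

HM = 20.4009


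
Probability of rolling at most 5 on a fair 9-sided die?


Favorable outcomes (roll ≤ 5): 5
Total outcomes = 9
P = 5/9 = 0.5556

P = 0.5556


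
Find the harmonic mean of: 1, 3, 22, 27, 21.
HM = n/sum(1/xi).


Sum of reciprocals = 1/1 + 1/3 + 1/22 + 1/27 + 1/21 = 1.463444
HM = 5/1.463444 = 3.4166

HM = 3.4166


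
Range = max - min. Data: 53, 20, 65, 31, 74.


Max = 74, Min = 20
Range = 74 - 20 = 54

Range = 54


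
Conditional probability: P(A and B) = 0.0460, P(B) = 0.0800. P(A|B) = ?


P(A|B) = 0.0460/0.0800 = 0.5750

P(A|B) = 0.5750


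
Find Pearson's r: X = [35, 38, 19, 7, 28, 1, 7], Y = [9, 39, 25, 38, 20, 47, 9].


Mean X = 19.2857, Mean Y = 26.7143
SD X = 13.677033, SD Y = 13.966432
Cov = -56.918367
r = -56.918367/(13.677033*13.966432) = -0.2980

r = -0.2980


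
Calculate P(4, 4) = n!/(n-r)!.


P(4,4) = 4!/0!
= 24/1
= 24

P(4,4) = 24


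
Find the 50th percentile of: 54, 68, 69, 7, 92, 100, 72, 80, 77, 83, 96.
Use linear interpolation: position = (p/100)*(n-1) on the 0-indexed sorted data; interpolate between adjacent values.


Sorted: 7, 54, 68, 69, 72, 77, 80, 83, 92, 96, 100
n = 11
Index = 50/100 * 10 = 5.0000
Lower = data[5] = 77, Upper = data[6] = 80
P50 = 77 + 0*(3) = 77.0000

P50 = 77.0000


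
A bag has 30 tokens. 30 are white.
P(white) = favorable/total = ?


P = 30/30 = 1.0000

P = 1.0000


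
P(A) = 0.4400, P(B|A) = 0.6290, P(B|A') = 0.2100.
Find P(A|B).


P(B) = P(B|A)*P(A) + P(B|A')*P(A')
= 0.6290*0.4400 + 0.2100*0.5600
= 0.276760 + 0.117600 = 0.394360
P(A|B) = 0.276760/0.394360 = 0.7018

P(A|B) = 0.7018


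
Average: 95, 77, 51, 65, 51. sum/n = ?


Sum = 95 + 77 + 51 + 65 + 51 = 339
n = 5
Mean = 339/5 = 67.8000

Mean = 67.8000


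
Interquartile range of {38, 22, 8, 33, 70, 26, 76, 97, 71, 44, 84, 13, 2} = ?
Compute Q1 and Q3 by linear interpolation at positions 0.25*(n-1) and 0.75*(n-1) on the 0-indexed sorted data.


Sorted: 2, 8, 13, 22, 26, 33, 38, 44, 70, 71, 76, 84, 97
Q1 (25th %ile) = 22.0000
Q3 (75th %ile) = 71.0000
IQR = 71.0000 - 22.0000 = 49.0000

IQR = 49.0000
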